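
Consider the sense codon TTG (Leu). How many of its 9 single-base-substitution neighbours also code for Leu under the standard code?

2

Position 1: CTG → 1 synonymous.
Position 2: none → 0 synonymous.
Position 3: TTA → 1 synonymous.
Total: 1 + 0 + 1 = 2.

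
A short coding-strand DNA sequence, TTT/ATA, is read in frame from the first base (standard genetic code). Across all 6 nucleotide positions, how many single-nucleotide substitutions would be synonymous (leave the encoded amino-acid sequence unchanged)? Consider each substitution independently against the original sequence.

Codon 1 (TTT, Phe): 1 synonymous substitution.
Codon 2 (ATA, Ile): 2 synonymous substitutions.
Total: 1 + 2 = 3.

3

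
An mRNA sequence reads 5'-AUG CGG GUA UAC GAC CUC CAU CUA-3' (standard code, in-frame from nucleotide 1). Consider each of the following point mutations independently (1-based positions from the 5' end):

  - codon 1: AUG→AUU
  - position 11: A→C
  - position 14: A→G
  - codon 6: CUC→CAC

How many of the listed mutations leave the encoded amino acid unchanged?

0

Codon 1: AUG (Met) → AUU (Ile) — missense.
Codon 4: UAC (Tyr) → UCC (Ser) — missense.
Codon 5: GAC (Asp) → GGC (Gly) — missense.
Codon 6: CUC (Leu) → CAC (His) — missense.
Synonymous: 0 of 4.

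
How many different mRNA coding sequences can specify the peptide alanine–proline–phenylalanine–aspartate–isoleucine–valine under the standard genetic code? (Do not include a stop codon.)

768

Ala: 4 codons.
Pro: 4 codons.
Phe: 2 codons.
Asp: 2 codons.
Ile: 3 codons.
Val: 4 codons.
4 × 4 × 2 × 2 × 3 × 4 = 768.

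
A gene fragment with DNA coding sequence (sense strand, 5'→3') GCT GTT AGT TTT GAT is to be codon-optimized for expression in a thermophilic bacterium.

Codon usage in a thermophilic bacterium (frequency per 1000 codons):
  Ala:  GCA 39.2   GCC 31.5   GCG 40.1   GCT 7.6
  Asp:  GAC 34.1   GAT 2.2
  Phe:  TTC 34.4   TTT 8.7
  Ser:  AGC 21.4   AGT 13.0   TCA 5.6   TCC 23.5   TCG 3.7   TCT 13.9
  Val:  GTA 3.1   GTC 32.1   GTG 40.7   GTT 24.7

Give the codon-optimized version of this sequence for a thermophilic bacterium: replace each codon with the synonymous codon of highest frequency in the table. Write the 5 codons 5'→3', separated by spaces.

Codon 1 (Ala): best is GCG at 40.1.
Codon 2 (Val): best is GTG at 40.7.
Codon 3 (Ser): best is TCC at 23.5.
Codon 4 (Phe): best is TTC at 34.4.
Codon 5 (Asp): best is GAC at 34.1.

GCG GTG TCC TTC GAC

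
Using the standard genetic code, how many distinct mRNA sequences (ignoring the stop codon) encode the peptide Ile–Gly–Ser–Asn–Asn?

288

Ile: 3 codons.
Gly: 4 codons.
Ser: 6 codons.
Asn: 2 codons.
Asn: 2 codons.
3 × 4 × 6 × 2 × 2 = 288.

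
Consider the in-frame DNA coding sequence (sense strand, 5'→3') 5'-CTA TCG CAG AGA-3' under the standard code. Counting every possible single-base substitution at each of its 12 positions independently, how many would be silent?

10

Codon 1 (CTA, Leu): 4 synonymous substitutions.
Codon 2 (TCG, Ser): 3 synonymous substitutions.
Codon 3 (CAG, Gln): 1 synonymous substitution.
Codon 4 (AGA, Arg): 2 synonymous substitutions.
Total: 4 + 3 + 1 + 2 = 10.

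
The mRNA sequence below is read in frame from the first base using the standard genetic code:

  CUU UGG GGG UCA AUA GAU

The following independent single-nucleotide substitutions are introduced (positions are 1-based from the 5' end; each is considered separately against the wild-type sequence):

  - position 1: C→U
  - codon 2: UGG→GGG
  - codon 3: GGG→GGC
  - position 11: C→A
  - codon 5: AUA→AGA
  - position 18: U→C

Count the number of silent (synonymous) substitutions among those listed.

Codon 1: CUU (Leu) → UUU (Phe) — missense.
Codon 2: UGG (Trp) → GGG (Gly) — missense.
Codon 3: GGG (Gly) → GGC (Gly) — synonymous.
Codon 4: UCA (Ser) → UAA (Stop) — nonsense.
Codon 5: AUA (Ile) → AGA (Arg) — missense.
Codon 6: GAU (Asp) → GAC (Asp) — synonymous.
Synonymous: 2 of 6.

2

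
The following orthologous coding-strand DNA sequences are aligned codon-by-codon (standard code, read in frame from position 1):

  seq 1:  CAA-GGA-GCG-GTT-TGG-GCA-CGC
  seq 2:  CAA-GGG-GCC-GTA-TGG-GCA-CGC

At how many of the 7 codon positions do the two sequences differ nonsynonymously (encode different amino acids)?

Codon 1: CAA Gln / CAA Gln — identical.
Codon 2: GGA Gly / GGG Gly — synonymous.
Codon 3: GCG Ala / GCC Ala — synonymous.
Codon 4: GTT Val / GTA Val — synonymous.
Codon 5: TGG Trp / TGG Trp — identical.
Codon 6: GCA Ala / GCA Ala — identical.
Codon 7: CGC Arg / CGC Arg — identical.
Nonsynonymous differences: 0.

0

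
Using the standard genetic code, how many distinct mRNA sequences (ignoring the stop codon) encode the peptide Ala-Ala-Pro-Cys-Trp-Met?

Ala: 4 codons.
Ala: 4 codons.
Pro: 4 codons.
Cys: 2 codons.
Trp: 1 codon.
Met: 1 codon.
4 × 4 × 4 × 2 × 1 × 1 = 128.

128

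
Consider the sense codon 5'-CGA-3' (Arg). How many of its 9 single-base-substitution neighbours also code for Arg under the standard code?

Position 1: AGA → 1 synonymous.
Position 2: none → 0 synonymous.
Position 3: CGU, CGC, CGG → 3 synonymous.
Total: 1 + 0 + 3 = 4.

4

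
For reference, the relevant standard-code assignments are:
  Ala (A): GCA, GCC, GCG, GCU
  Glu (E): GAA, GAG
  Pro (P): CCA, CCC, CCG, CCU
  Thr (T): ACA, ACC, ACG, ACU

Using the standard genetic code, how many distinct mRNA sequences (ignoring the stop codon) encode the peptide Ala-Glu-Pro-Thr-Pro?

Ala: 4 codons.
Glu: 2 codons.
Pro: 4 codons.
Thr: 4 codons.
Pro: 4 codons.
4 × 2 × 4 × 4 × 4 = 512.

512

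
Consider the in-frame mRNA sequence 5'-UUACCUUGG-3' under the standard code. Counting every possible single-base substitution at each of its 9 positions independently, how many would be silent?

Codon 1 (UUA, Leu): 2 synonymous substitutions.
Codon 2 (CCU, Pro): 3 synonymous substitutions.
Codon 3 (UGG, Trp): 0 synonymous substitutions.
Total: 2 + 3 + 0 = 5.

5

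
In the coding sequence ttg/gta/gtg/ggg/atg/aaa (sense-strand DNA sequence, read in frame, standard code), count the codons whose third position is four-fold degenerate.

3

Codon 1 TTG (Leu): third position 2-fold.
Codon 2 GTA (Val): third position 4-fold.
Codon 3 GTG (Val): third position 4-fold.
Codon 4 GGG (Gly): third position 4-fold.
Codon 5 ATG (Met): third position 1-fold.
Codon 6 AAA (Lys): third position 2-fold.
Four-fold degenerate third positions: 3.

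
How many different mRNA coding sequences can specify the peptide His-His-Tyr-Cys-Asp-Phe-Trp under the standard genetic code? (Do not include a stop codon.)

64

His: 2 codons.
His: 2 codons.
Tyr: 2 codons.
Cys: 2 codons.
Asp: 2 codons.
Phe: 2 codons.
Trp: 1 codon.
2 × 2 × 2 × 2 × 2 × 2 × 1 = 64.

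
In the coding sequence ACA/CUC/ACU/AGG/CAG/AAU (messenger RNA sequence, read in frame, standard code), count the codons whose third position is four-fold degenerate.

3

Codon 1 ACA (Thr): third position 4-fold.
Codon 2 CUC (Leu): third position 4-fold.
Codon 3 ACU (Thr): third position 4-fold.
Codon 4 AGG (Arg): third position 2-fold.
Codon 5 CAG (Gln): third position 2-fold.
Codon 6 AAU (Asn): third position 2-fold.
Four-fold degenerate third positions: 3.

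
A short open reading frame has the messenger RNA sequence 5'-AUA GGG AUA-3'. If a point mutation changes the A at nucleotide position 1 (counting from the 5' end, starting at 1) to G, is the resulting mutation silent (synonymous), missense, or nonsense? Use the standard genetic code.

missense

Position 1 falls in codon 1: AUA → Ile.
After the substitution the codon is GUA → Val.
Ile ≠ Val, so this is a missense mutation.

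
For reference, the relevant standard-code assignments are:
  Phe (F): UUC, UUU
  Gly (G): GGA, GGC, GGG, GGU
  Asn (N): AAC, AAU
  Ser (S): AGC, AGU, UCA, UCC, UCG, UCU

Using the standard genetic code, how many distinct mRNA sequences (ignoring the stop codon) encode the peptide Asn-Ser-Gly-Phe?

96

Asn: 2 codons.
Ser: 6 codons.
Gly: 4 codons.
Phe: 2 codons.
2 × 6 × 4 × 2 = 96.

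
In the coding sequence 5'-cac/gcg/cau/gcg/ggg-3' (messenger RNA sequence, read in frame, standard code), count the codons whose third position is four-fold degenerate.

3

Codon 1 CAC (His): third position 2-fold.
Codon 2 GCG (Ala): third position 4-fold.
Codon 3 CAU (His): third position 2-fold.
Codon 4 GCG (Ala): third position 4-fold.
Codon 5 GGG (Gly): third position 4-fold.
Four-fold degenerate third positions: 3.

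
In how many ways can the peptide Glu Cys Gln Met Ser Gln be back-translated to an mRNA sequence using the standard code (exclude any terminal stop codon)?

Glu: 2 codons.
Cys: 2 codons.
Gln: 2 codons.
Met: 1 codon.
Ser: 6 codons.
Gln: 2 codons.
2 × 2 × 2 × 1 × 6 × 2 = 96.

96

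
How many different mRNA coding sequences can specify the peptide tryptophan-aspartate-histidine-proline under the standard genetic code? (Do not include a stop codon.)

Trp: 1 codon.
Asp: 2 codons.
His: 2 codons.
Pro: 4 codons.
1 × 2 × 2 × 4 = 16.

16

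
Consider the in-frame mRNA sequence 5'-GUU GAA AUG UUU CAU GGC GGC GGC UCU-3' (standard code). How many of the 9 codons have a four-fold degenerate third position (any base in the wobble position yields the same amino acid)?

Codon 1 GUU (Val): third position 4-fold.
Codon 2 GAA (Glu): third position 2-fold.
Codon 3 AUG (Met): third position 1-fold.
Codon 4 UUU (Phe): third position 2-fold.
Codon 5 CAU (His): third position 2-fold.
Codon 6 GGC (Gly): third position 4-fold.
Codon 7 GGC (Gly): third position 4-fold.
Codon 8 GGC (Gly): third position 4-fold.
Codon 9 UCU (Ser): third position 4-fold.
Four-fold degenerate third positions: 5.

5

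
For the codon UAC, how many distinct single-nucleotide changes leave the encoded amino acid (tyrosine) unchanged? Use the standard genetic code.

1

Position 1: none → 0 synonymous.
Position 2: none → 0 synonymous.
Position 3: UAU → 1 synonymous.
Total: 0 + 0 + 1 = 1.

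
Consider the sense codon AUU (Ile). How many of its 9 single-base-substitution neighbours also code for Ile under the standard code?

Position 1: none → 0 synonymous.
Position 2: none → 0 synonymous.
Position 3: AUC, AUA → 2 synonymous.
Total: 0 + 0 + 2 = 2.

2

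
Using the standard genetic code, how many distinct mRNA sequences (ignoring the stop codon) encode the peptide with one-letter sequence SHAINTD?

Ser: 6 codons.
His: 2 codons.
Ala: 4 codons.
Ile: 3 codons.
Asn: 2 codons.
Thr: 4 codons.
Asp: 2 codons.
6 × 2 × 4 × 3 × 2 × 4 × 2 = 2304.

2304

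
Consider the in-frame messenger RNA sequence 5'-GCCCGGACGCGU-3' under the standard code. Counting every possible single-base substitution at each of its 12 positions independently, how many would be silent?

13

Codon 1 (GCC, Ala): 3 synonymous substitutions.
Codon 2 (CGG, Arg): 4 synonymous substitutions.
Codon 3 (ACG, Thr): 3 synonymous substitutions.
Codon 4 (CGU, Arg): 3 synonymous substitutions.
Total: 3 + 4 + 3 + 3 = 13.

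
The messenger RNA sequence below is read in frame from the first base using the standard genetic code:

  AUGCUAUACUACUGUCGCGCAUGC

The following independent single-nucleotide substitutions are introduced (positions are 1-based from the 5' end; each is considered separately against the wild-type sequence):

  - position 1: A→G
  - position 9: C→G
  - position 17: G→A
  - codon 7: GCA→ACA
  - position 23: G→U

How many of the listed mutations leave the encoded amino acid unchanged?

Codon 1: AUG (Met) → GUG (Val) — missense.
Codon 3: UAC (Tyr) → UAG (Stop) — nonsense.
Codon 6: CGC (Arg) → CAC (His) — missense.
Codon 7: GCA (Ala) → ACA (Thr) — missense.
Codon 8: UGC (Cys) → UUC (Phe) — missense.
Synonymous: 0 of 5.

0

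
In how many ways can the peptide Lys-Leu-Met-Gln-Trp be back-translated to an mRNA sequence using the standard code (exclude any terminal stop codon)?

Lys: 2 codons.
Leu: 6 codons.
Met: 1 codon.
Gln: 2 codons.
Trp: 1 codon.
2 × 6 × 1 × 2 × 1 = 24.

24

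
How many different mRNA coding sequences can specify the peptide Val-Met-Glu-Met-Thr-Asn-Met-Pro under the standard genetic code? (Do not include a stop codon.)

Val: 4 codons.
Met: 1 codon.
Glu: 2 codons.
Met: 1 codon.
Thr: 4 codons.
Asn: 2 codons.
Met: 1 codon.
Pro: 4 codons.
4 × 1 × 2 × 1 × 4 × 2 × 1 × 4 = 256.

256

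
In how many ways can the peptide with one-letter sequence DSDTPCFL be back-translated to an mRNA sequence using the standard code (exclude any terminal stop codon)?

9216

Asp: 2 codons.
Ser: 6 codons.
Asp: 2 codons.
Thr: 4 codons.
Pro: 4 codons.
Cys: 2 codons.
Phe: 2 codons.
Leu: 6 codons.
2 × 6 × 2 × 4 × 4 × 2 × 2 × 6 = 9216.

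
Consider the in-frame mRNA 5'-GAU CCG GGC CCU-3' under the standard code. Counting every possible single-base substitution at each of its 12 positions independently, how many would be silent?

10

Codon 1 (GAU, Asp): 1 synonymous substitution.
Codon 2 (CCG, Pro): 3 synonymous substitutions.
Codon 3 (GGC, Gly): 3 synonymous substitutions.
Codon 4 (CCU, Pro): 3 synonymous substitutions.
Total: 1 + 3 + 3 + 3 = 10.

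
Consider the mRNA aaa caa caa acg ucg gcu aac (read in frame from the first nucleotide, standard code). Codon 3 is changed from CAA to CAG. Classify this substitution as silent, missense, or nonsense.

Position 9 falls in codon 3: CAA → Gln.
After the substitution the codon is CAG → Gln.
Both encode Gln, so the change is synonymous.

silent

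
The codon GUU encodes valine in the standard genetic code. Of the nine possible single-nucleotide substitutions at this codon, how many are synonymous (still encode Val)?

3

Position 1: none → 0 synonymous.
Position 2: none → 0 synonymous.
Position 3: GUC, GUA, GUG → 3 synonymous.
Total: 0 + 0 + 3 = 3.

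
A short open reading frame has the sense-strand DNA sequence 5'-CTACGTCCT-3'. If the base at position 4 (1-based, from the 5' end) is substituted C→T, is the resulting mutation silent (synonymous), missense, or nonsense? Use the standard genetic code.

missense

Position 4 falls in codon 2: CGT → Arg.
After the substitution the codon is TGT → Cys.
Arg ≠ Cys, so this is a missense mutation.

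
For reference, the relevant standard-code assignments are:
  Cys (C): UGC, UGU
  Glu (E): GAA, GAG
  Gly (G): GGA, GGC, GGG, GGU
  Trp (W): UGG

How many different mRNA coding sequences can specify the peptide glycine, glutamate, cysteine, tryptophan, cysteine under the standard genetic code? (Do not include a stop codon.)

32

Gly: 4 codons.
Glu: 2 codons.
Cys: 2 codons.
Trp: 1 codon.
Cys: 2 codons.
4 × 2 × 2 × 1 × 2 = 32.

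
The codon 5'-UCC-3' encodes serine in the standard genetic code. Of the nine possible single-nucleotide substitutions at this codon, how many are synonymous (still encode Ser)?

3

Position 1: none → 0 synonymous.
Position 2: none → 0 synonymous.
Position 3: UCU, UCA, UCG → 3 synonymous.
Total: 0 + 0 + 3 = 3.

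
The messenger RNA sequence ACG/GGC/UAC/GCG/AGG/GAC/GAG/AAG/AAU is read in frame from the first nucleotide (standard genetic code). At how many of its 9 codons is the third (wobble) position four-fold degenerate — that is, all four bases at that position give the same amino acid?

Codon 1 ACG (Thr): third position 4-fold.
Codon 2 GGC (Gly): third position 4-fold.
Codon 3 UAC (Tyr): third position 2-fold.
Codon 4 GCG (Ala): third position 4-fold.
Codon 5 AGG (Arg): third position 2-fold.
Codon 6 GAC (Asp): third position 2-fold.
Codon 7 GAG (Glu): third position 2-fold.
Codon 8 AAG (Lys): third position 2-fold.
Codon 9 AAU (Asn): third position 2-fold.
Four-fold degenerate third positions: 3.

3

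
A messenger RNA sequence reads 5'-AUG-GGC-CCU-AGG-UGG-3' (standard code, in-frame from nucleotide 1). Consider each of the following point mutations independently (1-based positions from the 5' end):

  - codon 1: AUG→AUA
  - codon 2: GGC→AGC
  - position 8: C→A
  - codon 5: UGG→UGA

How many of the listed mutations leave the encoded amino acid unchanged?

Codon 1: AUG (Met) → AUA (Ile) — missense.
Codon 2: GGC (Gly) → AGC (Ser) — missense.
Codon 3: CCU (Pro) → CAU (His) — missense.
Codon 5: UGG (Trp) → UGA (Stop) — nonsense.
Synonymous: 0 of 4.

0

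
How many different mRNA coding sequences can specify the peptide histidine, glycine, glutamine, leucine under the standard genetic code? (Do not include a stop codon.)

His: 2 codons.
Gly: 4 codons.
Gln: 2 codons.
Leu: 6 codons.
2 × 4 × 2 × 6 = 96.

96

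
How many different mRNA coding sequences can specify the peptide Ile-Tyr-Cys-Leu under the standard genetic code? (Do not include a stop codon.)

Ile: 3 codons.
Tyr: 2 codons.
Cys: 2 codons.
Leu: 6 codons.
3 × 2 × 2 × 6 = 72.

72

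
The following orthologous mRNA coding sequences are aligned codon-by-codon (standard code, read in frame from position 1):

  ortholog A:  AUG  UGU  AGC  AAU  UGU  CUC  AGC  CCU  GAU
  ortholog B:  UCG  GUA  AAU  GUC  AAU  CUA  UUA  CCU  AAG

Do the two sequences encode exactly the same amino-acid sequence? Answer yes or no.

no

Codon 1: AUG Met / UCG Ser — nonsynonymous.
Codon 2: UGU Cys / GUA Val — nonsynonymous.
Codon 3: AGC Ser / AAU Asn — nonsynonymous.
Codon 4: AAU Asn / GUC Val — nonsynonymous.
Codon 5: UGU Cys / AAU Asn — nonsynonymous.
Codon 6: CUC Leu / CUA Leu — synonymous.
Codon 7: AGC Ser / UUA Leu — nonsynonymous.
Codon 8: CCU Pro / CCU Pro — identical.
Codon 9: GAU Asp / AAG Lys — nonsynonymous.
Nonsynonymous differences: 7 → different protein.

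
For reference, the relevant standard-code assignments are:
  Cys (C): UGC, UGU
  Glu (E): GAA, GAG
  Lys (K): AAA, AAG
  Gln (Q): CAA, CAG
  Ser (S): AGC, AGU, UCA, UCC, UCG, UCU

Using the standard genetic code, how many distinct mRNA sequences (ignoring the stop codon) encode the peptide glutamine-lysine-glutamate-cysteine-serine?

96

Gln: 2 codons.
Lys: 2 codons.
Glu: 2 codons.
Cys: 2 codons.
Ser: 6 codons.
2 × 2 × 2 × 2 × 6 = 96.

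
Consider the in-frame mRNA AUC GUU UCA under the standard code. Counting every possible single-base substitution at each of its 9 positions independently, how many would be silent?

Codon 1 (AUC, Ile): 2 synonymous substitutions.
Codon 2 (GUU, Val): 3 synonymous substitutions.
Codon 3 (UCA, Ser): 3 synonymous substitutions.
Total: 2 + 3 + 3 = 8.

8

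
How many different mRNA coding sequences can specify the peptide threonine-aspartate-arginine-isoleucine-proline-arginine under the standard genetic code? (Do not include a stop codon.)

3456

Thr: 4 codons.
Asp: 2 codons.
Arg: 6 codons.
Ile: 3 codons.
Pro: 4 codons.
Arg: 6 codons.
4 × 2 × 6 × 3 × 4 × 6 = 3456.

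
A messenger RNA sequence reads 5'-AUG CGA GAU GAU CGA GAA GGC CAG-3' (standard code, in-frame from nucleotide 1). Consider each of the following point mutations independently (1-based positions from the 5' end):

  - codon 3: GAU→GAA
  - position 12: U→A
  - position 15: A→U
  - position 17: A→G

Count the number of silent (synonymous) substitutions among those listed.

Codon 3: GAU (Asp) → GAA (Glu) — missense.
Codon 4: GAU (Asp) → GAA (Glu) — missense.
Codon 5: CGA (Arg) → CGU (Arg) — synonymous.
Codon 6: GAA (Glu) → GGA (Gly) — missense.
Synonymous: 1 of 4.

1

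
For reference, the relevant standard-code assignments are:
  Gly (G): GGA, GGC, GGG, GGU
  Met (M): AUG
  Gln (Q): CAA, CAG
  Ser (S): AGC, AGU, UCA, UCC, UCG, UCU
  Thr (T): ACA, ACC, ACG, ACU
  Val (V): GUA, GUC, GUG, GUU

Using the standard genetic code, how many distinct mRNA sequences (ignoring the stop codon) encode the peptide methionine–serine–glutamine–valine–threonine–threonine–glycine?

3072

Met: 1 codon.
Ser: 6 codons.
Gln: 2 codons.
Val: 4 codons.
Thr: 4 codons.
Thr: 4 codons.
Gly: 4 codons.
1 × 6 × 2 × 4 × 4 × 4 × 4 = 3072.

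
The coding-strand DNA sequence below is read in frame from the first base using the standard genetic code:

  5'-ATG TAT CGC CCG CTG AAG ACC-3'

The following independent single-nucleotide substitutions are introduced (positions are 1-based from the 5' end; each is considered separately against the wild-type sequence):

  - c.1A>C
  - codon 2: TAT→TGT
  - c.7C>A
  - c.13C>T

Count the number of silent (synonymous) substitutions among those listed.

1

Codon 1: ATG (Met) → CTG (Leu) — missense.
Codon 2: TAT (Tyr) → TGT (Cys) — missense.
Codon 3: CGC (Arg) → AGC (Ser) — missense.
Codon 5: CTG (Leu) → TTG (Leu) — synonymous.
Synonymous: 1 of 4.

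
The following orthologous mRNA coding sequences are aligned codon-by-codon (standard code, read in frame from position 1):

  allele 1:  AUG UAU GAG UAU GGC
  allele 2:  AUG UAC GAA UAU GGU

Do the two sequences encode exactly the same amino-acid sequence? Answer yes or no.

Codon 1: AUG Met / AUG Met — identical.
Codon 2: UAU Tyr / UAC Tyr — synonymous.
Codon 3: GAG Glu / GAA Glu — synonymous.
Codon 4: UAU Tyr / UAU Tyr — identical.
Codon 5: GGC Gly / GGU Gly — synonymous.
Nonsynonymous differences: 0 → same protein.

yes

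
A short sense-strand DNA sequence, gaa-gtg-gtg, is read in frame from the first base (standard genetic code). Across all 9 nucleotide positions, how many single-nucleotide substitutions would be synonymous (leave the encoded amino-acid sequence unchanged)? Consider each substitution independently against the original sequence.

Codon 1 (GAA, Glu): 1 synonymous substitution.
Codon 2 (GTG, Val): 3 synonymous substitutions.
Codon 3 (GTG, Val): 3 synonymous substitutions.
Total: 1 + 3 + 3 = 7.

7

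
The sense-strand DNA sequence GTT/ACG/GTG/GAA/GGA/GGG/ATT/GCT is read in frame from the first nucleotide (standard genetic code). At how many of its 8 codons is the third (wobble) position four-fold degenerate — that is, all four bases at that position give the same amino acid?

Codon 1 GTT (Val): third position 4-fold.
Codon 2 ACG (Thr): third position 4-fold.
Codon 3 GTG (Val): third position 4-fold.
Codon 4 GAA (Glu): third position 2-fold.
Codon 5 GGA (Gly): third position 4-fold.
Codon 6 GGG (Gly): third position 4-fold.
Codon 7 ATT (Ile): third position 3-fold.
Codon 8 GCT (Ala): third position 4-fold.
Four-fold degenerate third positions: 6.

6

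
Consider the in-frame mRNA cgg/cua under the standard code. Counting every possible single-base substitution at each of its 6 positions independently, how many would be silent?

Codon 1 (CGG, Arg): 4 synonymous substitutions.
Codon 2 (CUA, Leu): 4 synonymous substitutions.
Total: 4 + 4 = 8.

8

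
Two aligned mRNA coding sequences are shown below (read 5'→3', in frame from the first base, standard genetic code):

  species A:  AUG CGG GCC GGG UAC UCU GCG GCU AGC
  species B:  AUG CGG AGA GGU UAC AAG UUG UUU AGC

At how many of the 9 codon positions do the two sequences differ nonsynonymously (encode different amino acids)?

Codon 1: AUG Met / AUG Met — identical.
Codon 2: CGG Arg / CGG Arg — identical.
Codon 3: GCC Ala / AGA Arg — nonsynonymous.
Codon 4: GGG Gly / GGU Gly — synonymous.
Codon 5: UAC Tyr / UAC Tyr — identical.
Codon 6: UCU Ser / AAG Lys — nonsynonymous.
Codon 7: GCG Ala / UUG Leu — nonsynonymous.
Codon 8: GCU Ala / UUU Phe — nonsynonymous.
Codon 9: AGC Ser / AGC Ser — identical.
Nonsynonymous differences: 4.

4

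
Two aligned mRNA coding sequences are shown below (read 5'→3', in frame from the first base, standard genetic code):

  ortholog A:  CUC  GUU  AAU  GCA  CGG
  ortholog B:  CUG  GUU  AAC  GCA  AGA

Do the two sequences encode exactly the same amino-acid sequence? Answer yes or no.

yes

Codon 1: CUC Leu / CUG Leu — synonymous.
Codon 2: GUU Val / GUU Val — identical.
Codon 3: AAU Asn / AAC Asn — synonymous.
Codon 4: GCA Ala / GCA Ala — identical.
Codon 5: CGG Arg / AGA Arg — synonymous.
Nonsynonymous differences: 0 → same protein.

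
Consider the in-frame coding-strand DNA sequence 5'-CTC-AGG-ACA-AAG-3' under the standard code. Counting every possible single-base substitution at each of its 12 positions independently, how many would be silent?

9

Codon 1 (CTC, Leu): 3 synonymous substitutions.
Codon 2 (AGG, Arg): 2 synonymous substitutions.
Codon 3 (ACA, Thr): 3 synonymous substitutions.
Codon 4 (AAG, Lys): 1 synonymous substitution.
Total: 3 + 2 + 3 + 1 = 9.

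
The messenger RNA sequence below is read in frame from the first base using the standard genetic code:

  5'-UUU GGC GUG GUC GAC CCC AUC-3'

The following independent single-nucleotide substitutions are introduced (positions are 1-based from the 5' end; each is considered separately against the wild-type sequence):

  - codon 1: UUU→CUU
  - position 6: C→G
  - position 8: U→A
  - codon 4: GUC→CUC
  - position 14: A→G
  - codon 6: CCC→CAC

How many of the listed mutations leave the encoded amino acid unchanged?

Codon 1: UUU (Phe) → CUU (Leu) — missense.
Codon 2: GGC (Gly) → GGG (Gly) — synonymous.
Codon 3: GUG (Val) → GAG (Glu) — missense.
Codon 4: GUC (Val) → CUC (Leu) — missense.
Codon 5: GAC (Asp) → GGC (Gly) — missense.
Codon 6: CCC (Pro) → CAC (His) — missense.
Synonymous: 1 of 6.

1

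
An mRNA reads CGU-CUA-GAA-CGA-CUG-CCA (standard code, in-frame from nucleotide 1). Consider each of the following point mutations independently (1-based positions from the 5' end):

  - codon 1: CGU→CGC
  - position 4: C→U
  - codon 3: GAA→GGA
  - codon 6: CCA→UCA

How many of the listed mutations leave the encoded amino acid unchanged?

Codon 1: CGU (Arg) → CGC (Arg) — synonymous.
Codon 2: CUA (Leu) → UUA (Leu) — synonymous.
Codon 3: GAA (Glu) → GGA (Gly) — missense.
Codon 6: CCA (Pro) → UCA (Ser) — missense.
Synonymous: 2 of 4.

2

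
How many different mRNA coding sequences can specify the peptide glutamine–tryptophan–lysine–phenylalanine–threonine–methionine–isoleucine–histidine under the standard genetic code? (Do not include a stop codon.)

Gln: 2 codons.
Trp: 1 codon.
Lys: 2 codons.
Phe: 2 codons.
Thr: 4 codons.
Met: 1 codon.
Ile: 3 codons.
His: 2 codons.
2 × 1 × 2 × 2 × 4 × 1 × 3 × 2 = 192.

192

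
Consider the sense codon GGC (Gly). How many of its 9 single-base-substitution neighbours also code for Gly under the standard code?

Position 1: none → 0 synonymous.
Position 2: none → 0 synonymous.
Position 3: GGU, GGA, GGG → 3 synonymous.
Total: 0 + 0 + 3 = 3.

3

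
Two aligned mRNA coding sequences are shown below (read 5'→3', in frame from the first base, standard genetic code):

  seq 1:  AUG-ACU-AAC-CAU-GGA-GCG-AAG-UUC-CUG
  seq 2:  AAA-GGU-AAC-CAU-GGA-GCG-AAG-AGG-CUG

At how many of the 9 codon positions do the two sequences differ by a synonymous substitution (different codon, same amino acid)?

0

Codon 1: AUG Met / AAA Lys — nonsynonymous.
Codon 2: ACU Thr / GGU Gly — nonsynonymous.
Codon 3: AAC Asn / AAC Asn — identical.
Codon 4: CAU His / CAU His — identical.
Codon 5: GGA Gly / GGA Gly — identical.
Codon 6: GCG Ala / GCG Ala — identical.
Codon 7: AAG Lys / AAG Lys — identical.
Codon 8: UUC Phe / AGG Arg — nonsynonymous.
Codon 9: CUG Leu / CUG Leu — identical.
Synonymous differences: 0.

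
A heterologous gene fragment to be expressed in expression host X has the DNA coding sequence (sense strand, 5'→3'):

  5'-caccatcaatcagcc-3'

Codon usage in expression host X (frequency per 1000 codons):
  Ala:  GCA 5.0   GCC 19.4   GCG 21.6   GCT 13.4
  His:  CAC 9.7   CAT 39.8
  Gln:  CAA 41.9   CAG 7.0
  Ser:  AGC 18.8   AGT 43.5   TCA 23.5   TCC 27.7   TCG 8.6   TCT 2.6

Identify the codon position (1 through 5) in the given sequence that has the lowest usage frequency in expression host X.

1

Codon 1 CAC (His): 9.7 per 1000.
Codon 2 CAT (His): 39.8 per 1000.
Codon 3 CAA (Gln): 41.9 per 1000.
Codon 4 TCA (Ser): 23.5 per 1000.
Codon 5 GCC (Ala): 19.4 per 1000.
Lowest frequency is 9.7 at codon 1.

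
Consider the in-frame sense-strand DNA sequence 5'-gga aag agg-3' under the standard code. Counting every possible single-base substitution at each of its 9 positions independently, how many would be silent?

Codon 1 (GGA, Gly): 3 synonymous substitutions.
Codon 2 (AAG, Lys): 1 synonymous substitution.
Codon 3 (AGG, Arg): 2 synonymous substitutions.
Total: 3 + 1 + 2 = 6.

6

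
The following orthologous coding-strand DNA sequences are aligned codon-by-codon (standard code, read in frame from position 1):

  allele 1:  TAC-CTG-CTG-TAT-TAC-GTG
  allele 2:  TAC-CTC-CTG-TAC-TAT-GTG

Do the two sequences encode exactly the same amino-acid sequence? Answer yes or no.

Codon 1: TAC Tyr / TAC Tyr — identical.
Codon 2: CTG Leu / CTC Leu — synonymous.
Codon 3: CTG Leu / CTG Leu — identical.
Codon 4: TAT Tyr / TAC Tyr — synonymous.
Codon 5: TAC Tyr / TAT Tyr — synonymous.
Codon 6: GTG Val / GTG Val — identical.
Nonsynonymous differences: 0 → same protein.

yes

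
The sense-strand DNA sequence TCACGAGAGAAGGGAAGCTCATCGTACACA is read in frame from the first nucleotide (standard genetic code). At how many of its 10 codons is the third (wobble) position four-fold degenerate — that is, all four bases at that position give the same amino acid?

Codon 1 TCA (Ser): third position 4-fold.
Codon 2 CGA (Arg): third position 4-fold.
Codon 3 GAG (Glu): third position 2-fold.
Codon 4 AAG (Lys): third position 2-fold.
Codon 5 GGA (Gly): third position 4-fold.
Codon 6 AGC (Ser): third position 2-fold.
Codon 7 TCA (Ser): third position 4-fold.
Codon 8 TCG (Ser): third position 4-fold.
Codon 9 TAC (Tyr): third position 2-fold.
Codon 10 ACA (Thr): third position 4-fold.
Four-fold degenerate third positions: 6.

6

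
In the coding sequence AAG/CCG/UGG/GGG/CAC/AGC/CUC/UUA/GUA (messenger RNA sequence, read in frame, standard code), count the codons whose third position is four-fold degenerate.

4

Codon 1 AAG (Lys): third position 2-fold.
Codon 2 CCG (Pro): third position 4-fold.
Codon 3 UGG (Trp): third position 1-fold.
Codon 4 GGG (Gly): third position 4-fold.
Codon 5 CAC (His): third position 2-fold.
Codon 6 AGC (Ser): third position 2-fold.
Codon 7 CUC (Leu): third position 4-fold.
Codon 8 UUA (Leu): third position 2-fold.
Codon 9 GUA (Val): third position 4-fold.
Four-fold degenerate third positions: 4.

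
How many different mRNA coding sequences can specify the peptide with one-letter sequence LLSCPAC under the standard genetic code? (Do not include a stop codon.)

13824

Leu: 6 codons.
Leu: 6 codons.
Ser: 6 codons.
Cys: 2 codons.
Pro: 4 codons.
Ala: 4 codons.
Cys: 2 codons.
6 × 6 × 6 × 2 × 4 × 4 × 2 = 13824.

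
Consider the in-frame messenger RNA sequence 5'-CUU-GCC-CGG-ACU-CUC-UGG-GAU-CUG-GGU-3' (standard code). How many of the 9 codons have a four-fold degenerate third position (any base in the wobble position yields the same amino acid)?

Codon 1 CUU (Leu): third position 4-fold.
Codon 2 GCC (Ala): third position 4-fold.
Codon 3 CGG (Arg): third position 4-fold.
Codon 4 ACU (Thr): third position 4-fold.
Codon 5 CUC (Leu): third position 4-fold.
Codon 6 UGG (Trp): third position 1-fold.
Codon 7 GAU (Asp): third position 2-fold.
Codon 8 CUG (Leu): third position 4-fold.
Codon 9 GGU (Gly): third position 4-fold.
Four-fold degenerate third positions: 7.

7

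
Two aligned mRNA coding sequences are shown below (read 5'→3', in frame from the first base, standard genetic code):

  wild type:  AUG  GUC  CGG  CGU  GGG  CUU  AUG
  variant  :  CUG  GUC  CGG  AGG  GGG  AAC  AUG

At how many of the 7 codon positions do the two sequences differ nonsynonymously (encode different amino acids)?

2

Codon 1: AUG Met / CUG Leu — nonsynonymous.
Codon 2: GUC Val / GUC Val — identical.
Codon 3: CGG Arg / CGG Arg — identical.
Codon 4: CGU Arg / AGG Arg — synonymous.
Codon 5: GGG Gly / GGG Gly — identical.
Codon 6: CUU Leu / AAC Asn — nonsynonymous.
Codon 7: AUG Met / AUG Met — identical.
Nonsynonymous differences: 2.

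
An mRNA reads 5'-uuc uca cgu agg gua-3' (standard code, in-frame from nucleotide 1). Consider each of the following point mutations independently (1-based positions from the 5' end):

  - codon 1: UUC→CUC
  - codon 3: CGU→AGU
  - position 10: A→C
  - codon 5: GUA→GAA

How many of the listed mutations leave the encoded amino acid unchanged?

1

Codon 1: UUC (Phe) → CUC (Leu) — missense.
Codon 3: CGU (Arg) → AGU (Ser) — missense.
Codon 4: AGG (Arg) → CGG (Arg) — synonymous.
Codon 5: GUA (Val) → GAA (Glu) — missense.
Synonymous: 1 of 4.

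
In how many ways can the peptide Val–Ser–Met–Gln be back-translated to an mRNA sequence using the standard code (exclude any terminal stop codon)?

Val: 4 codons.
Ser: 6 codons.
Met: 1 codon.
Gln: 2 codons.
4 × 6 × 1 × 2 = 48.

48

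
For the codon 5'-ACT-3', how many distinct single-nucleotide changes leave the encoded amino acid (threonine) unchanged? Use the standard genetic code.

3

Position 1: none → 0 synonymous.
Position 2: none → 0 synonymous.
Position 3: ACC, ACA, ACG → 3 synonymous.
Total: 0 + 0 + 3 = 3.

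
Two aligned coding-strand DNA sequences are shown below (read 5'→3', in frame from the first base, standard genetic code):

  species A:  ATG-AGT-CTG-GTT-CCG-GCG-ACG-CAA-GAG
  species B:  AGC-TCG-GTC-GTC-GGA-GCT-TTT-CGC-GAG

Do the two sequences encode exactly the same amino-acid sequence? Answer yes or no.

Codon 1: ATG Met / AGC Ser — nonsynonymous.
Codon 2: AGT Ser / TCG Ser — synonymous.
Codon 3: CTG Leu / GTC Val — nonsynonymous.
Codon 4: GTT Val / GTC Val — synonymous.
Codon 5: CCG Pro / GGA Gly — nonsynonymous.
Codon 6: GCG Ala / GCT Ala — synonymous.
Codon 7: ACG Thr / TTT Phe — nonsynonymous.
Codon 8: CAA Gln / CGC Arg — nonsynonymous.
Codon 9: GAG Glu / GAG Glu — identical.
Nonsynonymous differences: 5 → different protein.

no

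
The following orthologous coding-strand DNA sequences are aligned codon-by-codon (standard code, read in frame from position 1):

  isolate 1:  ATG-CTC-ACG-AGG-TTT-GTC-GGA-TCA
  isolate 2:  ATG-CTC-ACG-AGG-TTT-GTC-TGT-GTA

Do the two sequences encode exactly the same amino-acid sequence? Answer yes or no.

no

Codon 1: ATG Met / ATG Met — identical.
Codon 2: CTC Leu / CTC Leu — identical.
Codon 3: ACG Thr / ACG Thr — identical.
Codon 4: AGG Arg / AGG Arg — identical.
Codon 5: TTT Phe / TTT Phe — identical.
Codon 6: GTC Val / GTC Val — identical.
Codon 7: GGA Gly / TGT Cys — nonsynonymous.
Codon 8: TCA Ser / GTA Val — nonsynonymous.
Nonsynonymous differences: 2 → different protein.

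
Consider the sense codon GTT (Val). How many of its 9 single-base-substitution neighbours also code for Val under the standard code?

Position 1: none → 0 synonymous.
Position 2: none → 0 synonymous.
Position 3: GTC, GTA, GTG → 3 synonymous.
Total: 0 + 0 + 3 = 3.

3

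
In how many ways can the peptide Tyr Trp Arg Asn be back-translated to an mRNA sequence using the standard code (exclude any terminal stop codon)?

24

Tyr: 2 codons.
Trp: 1 codon.
Arg: 6 codons.
Asn: 2 codons.
2 × 1 × 6 × 2 = 24.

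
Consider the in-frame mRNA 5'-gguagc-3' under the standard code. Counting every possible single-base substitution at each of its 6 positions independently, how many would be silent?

Codon 1 (GGU, Gly): 3 synonymous substitutions.
Codon 2 (AGC, Ser): 1 synonymous substitution.
Total: 3 + 1 = 4.

4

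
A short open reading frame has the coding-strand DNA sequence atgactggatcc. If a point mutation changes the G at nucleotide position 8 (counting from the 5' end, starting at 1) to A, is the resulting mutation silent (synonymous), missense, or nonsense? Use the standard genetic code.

Position 8 falls in codon 3: GGA → Gly.
After the substitution the codon is GAA → Glu.
Gly ≠ Glu, so this is a missense mutation.

missense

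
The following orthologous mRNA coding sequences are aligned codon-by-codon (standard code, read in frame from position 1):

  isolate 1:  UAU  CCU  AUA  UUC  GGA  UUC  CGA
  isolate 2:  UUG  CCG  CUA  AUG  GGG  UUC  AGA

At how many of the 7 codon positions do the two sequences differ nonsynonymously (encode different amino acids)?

Codon 1: UAU Tyr / UUG Leu — nonsynonymous.
Codon 2: CCU Pro / CCG Pro — synonymous.
Codon 3: AUA Ile / CUA Leu — nonsynonymous.
Codon 4: UUC Phe / AUG Met — nonsynonymous.
Codon 5: GGA Gly / GGG Gly — synonymous.
Codon 6: UUC Phe / UUC Phe — identical.
Codon 7: CGA Arg / AGA Arg — synonymous.
Nonsynonymous differences: 3.

3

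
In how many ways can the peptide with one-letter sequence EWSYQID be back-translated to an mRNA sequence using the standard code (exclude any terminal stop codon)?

288

Glu: 2 codons.
Trp: 1 codon.
Ser: 6 codons.
Tyr: 2 codons.
Gln: 2 codons.
Ile: 3 codons.
Asp: 2 codons.
2 × 1 × 6 × 2 × 2 × 3 × 2 = 288.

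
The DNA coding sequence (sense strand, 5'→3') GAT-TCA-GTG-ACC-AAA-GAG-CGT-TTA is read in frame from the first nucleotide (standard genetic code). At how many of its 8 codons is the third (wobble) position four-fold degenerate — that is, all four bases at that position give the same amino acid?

4

Codon 1 GAT (Asp): third position 2-fold.
Codon 2 TCA (Ser): third position 4-fold.
Codon 3 GTG (Val): third position 4-fold.
Codon 4 ACC (Thr): third position 4-fold.
Codon 5 AAA (Lys): third position 2-fold.
Codon 6 GAG (Glu): third position 2-fold.
Codon 7 CGT (Arg): third position 4-fold.
Codon 8 TTA (Leu): third position 2-fold.
Four-fold degenerate third positions: 4.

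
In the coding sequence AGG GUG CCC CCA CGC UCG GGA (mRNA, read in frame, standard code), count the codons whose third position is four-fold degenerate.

6

Codon 1 AGG (Arg): third position 2-fold.
Codon 2 GUG (Val): third position 4-fold.
Codon 3 CCC (Pro): third position 4-fold.
Codon 4 CCA (Pro): third position 4-fold.
Codon 5 CGC (Arg): third position 4-fold.
Codon 6 UCG (Ser): third position 4-fold.
Codon 7 GGA (Gly): third position 4-fold.
Four-fold degenerate third positions: 6.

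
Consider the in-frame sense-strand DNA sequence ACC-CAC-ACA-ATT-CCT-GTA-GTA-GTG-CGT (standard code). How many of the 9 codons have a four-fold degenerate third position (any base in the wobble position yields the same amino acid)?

7

Codon 1 ACC (Thr): third position 4-fold.
Codon 2 CAC (His): third position 2-fold.
Codon 3 ACA (Thr): third position 4-fold.
Codon 4 ATT (Ile): third position 3-fold.
Codon 5 CCT (Pro): third position 4-fold.
Codon 6 GTA (Val): third position 4-fold.
Codon 7 GTA (Val): third position 4-fold.
Codon 8 GTG (Val): third position 4-fold.
Codon 9 CGT (Arg): third position 4-fold.
Four-fold degenerate third positions: 7.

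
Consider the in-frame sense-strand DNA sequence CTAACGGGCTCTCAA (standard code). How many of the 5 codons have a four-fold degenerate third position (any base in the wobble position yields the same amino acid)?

Codon 1 CTA (Leu): third position 4-fold.
Codon 2 ACG (Thr): third position 4-fold.
Codon 3 GGC (Gly): third position 4-fold.
Codon 4 TCT (Ser): third position 4-fold.
Codon 5 CAA (Gln): third position 2-fold.
Four-fold degenerate third positions: 4.

4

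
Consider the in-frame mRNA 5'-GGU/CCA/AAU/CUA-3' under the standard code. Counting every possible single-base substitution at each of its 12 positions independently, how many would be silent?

11

Codon 1 (GGU, Gly): 3 synonymous substitutions.
Codon 2 (CCA, Pro): 3 synonymous substitutions.
Codon 3 (AAU, Asn): 1 synonymous substitution.
Codon 4 (CUA, Leu): 4 synonymous substitutions.
Total: 3 + 3 + 1 + 4 = 11.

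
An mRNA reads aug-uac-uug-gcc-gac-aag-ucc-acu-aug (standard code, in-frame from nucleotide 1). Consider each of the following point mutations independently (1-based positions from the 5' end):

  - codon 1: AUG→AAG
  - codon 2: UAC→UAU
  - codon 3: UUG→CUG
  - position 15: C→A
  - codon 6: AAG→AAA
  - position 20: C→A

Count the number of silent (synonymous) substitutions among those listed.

3

Codon 1: AUG (Met) → AAG (Lys) — missense.
Codon 2: UAC (Tyr) → UAU (Tyr) — synonymous.
Codon 3: UUG (Leu) → CUG (Leu) — synonymous.
Codon 5: GAC (Asp) → GAA (Glu) — missense.
Codon 6: AAG (Lys) → AAA (Lys) — synonymous.
Codon 7: UCC (Ser) → UAC (Tyr) — missense.
Synonymous: 3 of 6.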